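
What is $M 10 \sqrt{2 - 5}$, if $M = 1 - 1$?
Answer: $0$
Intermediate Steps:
$M = 0$
$M 10 \sqrt{2 - 5} = 0 \cdot 10 \sqrt{2 - 5} = 0 \sqrt{-3} = 0 i \sqrt{3} = 0$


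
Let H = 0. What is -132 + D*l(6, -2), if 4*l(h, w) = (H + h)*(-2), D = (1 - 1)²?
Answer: -132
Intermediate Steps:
D = 0 (D = 0² = 0)
l(h, w) = -h/2 (l(h, w) = ((0 + h)*(-2))/4 = (h*(-2))/4 = (-2*h)/4 = -h/2)
-132 + D*l(6, -2) = -132 + 0*(-½*6) = -132 + 0*(-3) = -132 + 0 = -132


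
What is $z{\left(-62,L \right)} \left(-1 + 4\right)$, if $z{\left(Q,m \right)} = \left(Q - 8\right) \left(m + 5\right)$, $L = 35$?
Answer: $-8400$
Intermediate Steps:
$z{\left(Q,m \right)} = \left(-8 + Q\right) \left(5 + m\right)$
$z{\left(-62,L \right)} \left(-1 + 4\right) = \left(-40 - 280 + 5 \left(-62\right) - 2170\right) \left(-1 + 4\right) = \left(-40 - 280 - 310 - 2170\right) 3 = \left(-2800\right) 3 = -8400$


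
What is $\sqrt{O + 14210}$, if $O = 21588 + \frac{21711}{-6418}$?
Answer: $\frac{\sqrt{1474406196554}}{6418} \approx 189.19$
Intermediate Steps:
$O = \frac{138530073}{6418}$ ($O = 21588 + 21711 \left(- \frac{1}{6418}\right) = 21588 - \frac{21711}{6418} = \frac{138530073}{6418} \approx 21585.0$)
$\sqrt{O + 14210} = \sqrt{\frac{138530073}{6418} + 14210} = \sqrt{\frac{229729853}{6418}} = \frac{\sqrt{1474406196554}}{6418}$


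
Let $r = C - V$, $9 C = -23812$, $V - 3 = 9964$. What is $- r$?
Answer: $\frac{113515}{9} \approx 12613.0$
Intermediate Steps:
$V = 9967$ ($V = 3 + 9964 = 9967$)
$C = - \frac{23812}{9}$ ($C = \frac{1}{9} \left(-23812\right) = - \frac{23812}{9} \approx -2645.8$)
$r = - \frac{113515}{9}$ ($r = - \frac{23812}{9} - 9967 = - \frac{113515}{9} \approx -12613.0$)
$- r = \left(-1\right) \left(- \frac{113515}{9}\right) = \frac{113515}{9}$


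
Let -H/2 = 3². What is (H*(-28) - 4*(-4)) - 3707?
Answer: -3187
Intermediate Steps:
H = -18 (H = -2*3² = -2*9 = -18)
(H*(-28) - 4*(-4)) - 3707 = (-18*(-28) - 4*(-4)) - 3707 = (504 + 16) - 3707 = 520 - 3707 = -3187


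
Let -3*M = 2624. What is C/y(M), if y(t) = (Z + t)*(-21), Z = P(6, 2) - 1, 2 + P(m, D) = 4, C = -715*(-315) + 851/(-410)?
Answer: 92341399/7522270 ≈ 12.276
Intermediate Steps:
M = -2624/3 (M = -⅓*2624 = -2624/3 ≈ -874.67)
C = 92341399/410 (C = 225225 + 851*(-1/410) = 225225 - 851/410 = 92341399/410 ≈ 2.2522e+5)
P(m, D) = 2 (P(m, D) = -2 + 4 = 2)
Z = 1 (Z = 2 - 1 = 1)
y(t) = -21 - 21*t (y(t) = (1 + t)*(-21) = -21 - 21*t)
C/y(M) = 92341399/(410*(-21 - 21*(-2624/3))) = 92341399/(410*(-21 + 18368)) = (92341399/410)/18347 = (92341399/410)*(1/18347) = 92341399/7522270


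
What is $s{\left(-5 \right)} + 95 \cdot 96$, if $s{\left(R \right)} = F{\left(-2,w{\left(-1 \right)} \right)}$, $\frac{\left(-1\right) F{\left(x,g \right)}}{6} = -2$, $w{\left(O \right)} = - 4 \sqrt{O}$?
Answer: $9132$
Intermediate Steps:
$F{\left(x,g \right)} = 12$ ($F{\left(x,g \right)} = \left(-6\right) \left(-2\right) = 12$)
$s{\left(R \right)} = 12$
$s{\left(-5 \right)} + 95 \cdot 96 = 12 + 95 \cdot 96 = 12 + 9120 = 9132$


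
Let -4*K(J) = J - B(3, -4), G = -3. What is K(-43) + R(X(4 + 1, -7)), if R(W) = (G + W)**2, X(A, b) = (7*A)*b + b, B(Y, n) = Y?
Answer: 130073/2 ≈ 65037.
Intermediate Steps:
X(A, b) = b + 7*A*b (X(A, b) = 7*A*b + b = b + 7*A*b)
R(W) = (-3 + W)**2
K(J) = 3/4 - J/4 (K(J) = -(J - 1*3)/4 = -(J - 3)/4 = -(-3 + J)/4 = 3/4 - J/4)
K(-43) + R(X(4 + 1, -7)) = (3/4 - 1/4*(-43)) + (-3 - 7*(1 + 7*(4 + 1)))**2 = (3/4 + 43/4) + (-3 - 7*(1 + 7*5))**2 = 23/2 + (-3 - 7*(1 + 35))**2 = 23/2 + (-3 - 7*36)**2 = 23/2 + (-3 - 252)**2 = 23/2 + (-255)**2 = 23/2 + 65025 = 130073/2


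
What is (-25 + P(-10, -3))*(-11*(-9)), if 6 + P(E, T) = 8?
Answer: -2277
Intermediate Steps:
P(E, T) = 2 (P(E, T) = -6 + 8 = 2)
(-25 + P(-10, -3))*(-11*(-9)) = (-25 + 2)*(-11*(-9)) = -23*99 = -2277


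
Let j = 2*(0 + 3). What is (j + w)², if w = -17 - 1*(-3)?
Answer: 64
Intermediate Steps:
j = 6 (j = 2*3 = 6)
w = -14 (w = -17 + 3 = -14)
(j + w)² = (6 - 14)² = (-8)² = 64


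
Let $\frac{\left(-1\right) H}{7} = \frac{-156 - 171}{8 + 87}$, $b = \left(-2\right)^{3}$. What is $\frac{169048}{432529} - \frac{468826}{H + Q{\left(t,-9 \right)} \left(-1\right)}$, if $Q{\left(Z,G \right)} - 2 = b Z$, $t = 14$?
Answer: $- \frac{19262026388158}{5509986931} \approx -3495.8$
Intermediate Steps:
$b = -8$
$Q{\left(Z,G \right)} = 2 - 8 Z$
$H = \frac{2289}{95}$ ($H = - 7 \frac{-156 - 171}{8 + 87} = - 7 \left(- \frac{327}{95}\right) = - 7 \left(\left(-327\right) \frac{1}{95}\right) = \left(-7\right) \left(- \frac{327}{95}\right) = \frac{2289}{95} \approx 24.095$)
$\frac{169048}{432529} - \frac{468826}{H + Q{\left(t,-9 \right)} \left(-1\right)} = \frac{169048}{432529} - \frac{468826}{\frac{2289}{95} + \left(2 - 112\right) \left(-1\right)} = 169048 \cdot \frac{1}{432529} - \frac{468826}{\frac{2289}{95} + \left(2 - 112\right) \left(-1\right)} = \frac{169048}{432529} - \frac{468826}{\frac{2289}{95} - -110} = \frac{169048}{432529} - \frac{468826}{\frac{2289}{95} + 110} = \frac{169048}{432529} - \frac{468826}{\frac{12739}{95}} = \frac{169048}{432529} - \frac{44538470}{12739} = - \frac{19262026388158}{5509986931}$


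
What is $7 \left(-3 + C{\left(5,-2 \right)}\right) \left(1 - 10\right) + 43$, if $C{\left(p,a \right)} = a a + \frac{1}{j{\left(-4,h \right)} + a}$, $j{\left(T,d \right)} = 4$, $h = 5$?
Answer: $- \frac{103}{2} \approx -51.5$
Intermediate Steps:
$C{\left(p,a \right)} = a^{2} + \frac{1}{4 + a}$ ($C{\left(p,a \right)} = a a + \frac{1}{4 + a} = a^{2} + \frac{1}{4 + a}$)
$7 \left(-3 + C{\left(5,-2 \right)}\right) \left(1 - 10\right) + 43 = 7 \left(-3 + \frac{1 + \left(-2\right)^{3} + 4 \left(-2\right)^{2}}{4 - 2}\right) \left(1 - 10\right) + 43 = 7 \left(-3 + \frac{1 - 8 + 4 \cdot 4}{2}\right) \left(-9\right) + 43 = 7 \left(-3 + \frac{1 - 8 + 16}{2}\right) \left(-9\right) + 43 = 7 \left(-3 + \frac{1}{2} \cdot 9\right) \left(-9\right) + 43 = 7 \left(-3 + \frac{9}{2}\right) \left(-9\right) + 43 = 7 \cdot \frac{3}{2} \left(-9\right) + 43 = 7 \left(- \frac{27}{2}\right) + 43 = - \frac{189}{2} + 43 = - \frac{103}{2}$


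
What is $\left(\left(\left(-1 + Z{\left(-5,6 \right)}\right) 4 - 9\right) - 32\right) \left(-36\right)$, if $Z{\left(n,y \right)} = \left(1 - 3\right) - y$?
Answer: $2772$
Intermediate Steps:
$Z{\left(n,y \right)} = -2 - y$ ($Z{\left(n,y \right)} = \left(1 - 3\right) - y = -2 - y$)
$\left(\left(\left(-1 + Z{\left(-5,6 \right)}\right) 4 - 9\right) - 32\right) \left(-36\right) = \left(\left(\left(-1 - 8\right) 4 - 9\right) - 32\right) \left(-36\right) = \left(\left(\left(-9\right) 4 - 9\right) - 32\right) \left(-36\right) = \left(\left(-36 - 9\right) - 32\right) \left(-36\right) = \left(-45 - 32\right) \left(-36\right) = \left(-77\right) \left(-36\right) = 2772$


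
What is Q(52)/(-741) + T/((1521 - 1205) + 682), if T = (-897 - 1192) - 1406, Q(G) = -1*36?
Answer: -851289/246506 ≈ -3.4534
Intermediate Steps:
Q(G) = -36
T = -3495 (T = -2089 - 1406 = -3495)
Q(52)/(-741) + T/((1521 - 1205) + 682) = -36/(-741) - 3495/((1521 - 1205) + 682) = -36*(-1/741) - 3495/(316 + 682) = 12/247 - 3495/998 = -851289/246506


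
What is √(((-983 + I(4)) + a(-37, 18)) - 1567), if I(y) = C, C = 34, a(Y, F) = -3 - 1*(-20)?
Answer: 7*I*√51 ≈ 49.99*I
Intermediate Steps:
a(Y, F) = 17 (a(Y, F) = -3 + 20 = 17)
I(y) = 34
√(((-983 + I(4)) + a(-37, 18)) - 1567) = √(((-983 + 34) + 17) - 1567) = √((-949 + 17) - 1567) = √(-932 - 1567) = √(-2499) = 7*I*√51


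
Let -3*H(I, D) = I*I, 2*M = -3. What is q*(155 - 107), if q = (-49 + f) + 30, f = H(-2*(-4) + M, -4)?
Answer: -1588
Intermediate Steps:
M = -3/2 (M = (½)*(-3) = -3/2 ≈ -1.5000)
H(I, D) = -I²/3 (H(I, D) = -I*I/3 = -I²/3)
f = -169/12 (f = -(-2*(-4) - 3/2)²/3 = -(8 - 3/2)²/3 = -(13/2)²/3 = -⅓*169/4 = -169/12 ≈ -14.083)
q = -397/12 (q = (-49 - 169/12) + 30 = -757/12 + 30 = -397/12 ≈ -33.083)
q*(155 - 107) = -397*(155 - 107)/12 = -397/12*48 = -1588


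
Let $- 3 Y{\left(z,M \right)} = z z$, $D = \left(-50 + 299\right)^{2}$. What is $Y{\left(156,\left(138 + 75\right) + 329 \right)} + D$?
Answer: $53889$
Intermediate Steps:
$D = 62001$ ($D = 249^{2} = 62001$)
$Y{\left(z,M \right)} = - \frac{z^{2}}{3}$ ($Y{\left(z,M \right)} = - \frac{z z}{3} = - \frac{z^{2}}{3}$)
$Y{\left(156,\left(138 + 75\right) + 329 \right)} + D = - \frac{156^{2}}{3} + 62001 = \left(- \frac{1}{3}\right) 24336 + 62001 = -8112 + 62001 = 53889$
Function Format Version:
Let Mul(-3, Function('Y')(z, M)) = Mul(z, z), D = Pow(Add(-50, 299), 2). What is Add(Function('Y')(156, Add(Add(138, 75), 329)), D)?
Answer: 53889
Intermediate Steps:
D = 62001 (D = Pow(249, 2) = 62001)
Function('Y')(z, M) = Mul(Rational(-1, 3), Pow(z, 2)) (Function('Y')(z, M) = Mul(Rational(-1, 3), Mul(z, z)) = Mul(Rational(-1, 3), Pow(z, 2)))
Add(Function('Y')(156, Add(Add(138, 75), 329)), D) = Add(Mul(Rational(-1, 3), Pow(156, 2)), 62001) = Add(Mul(Rational(-1, 3), 24336), 62001) = Add(-8112, 62001) = 53889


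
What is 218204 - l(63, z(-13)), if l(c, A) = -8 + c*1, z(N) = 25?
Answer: 218149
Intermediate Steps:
l(c, A) = -8 + c
218204 - l(63, z(-13)) = 218204 - (-8 + 63) = 218204 - 1*55 = 218204 - 55 = 218149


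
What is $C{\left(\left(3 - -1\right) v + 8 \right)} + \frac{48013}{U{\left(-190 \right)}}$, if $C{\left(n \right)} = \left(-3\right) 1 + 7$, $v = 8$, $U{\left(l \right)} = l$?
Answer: $- \frac{2487}{10} \approx -248.7$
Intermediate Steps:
$C{\left(n \right)} = 4$ ($C{\left(n \right)} = -3 + 7 = 4$)
$C{\left(\left(3 - -1\right) v + 8 \right)} + \frac{48013}{U{\left(-190 \right)}} = 4 + \frac{48013}{-190} = 4 + 48013 \left(- \frac{1}{190}\right) = 4 - \frac{2527}{10} = - \frac{2487}{10}$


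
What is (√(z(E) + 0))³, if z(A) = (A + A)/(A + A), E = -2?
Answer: 1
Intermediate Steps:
z(A) = 1 (z(A) = (2*A)/((2*A)) = (2*A)*(1/(2*A)) = 1)
(√(z(E) + 0))³ = (√(1 + 0))³ = (√1)³ = 1³ = 1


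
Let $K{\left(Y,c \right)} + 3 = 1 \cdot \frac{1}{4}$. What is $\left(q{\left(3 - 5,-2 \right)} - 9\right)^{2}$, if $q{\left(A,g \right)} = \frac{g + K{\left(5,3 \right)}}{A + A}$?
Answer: $\frac{15625}{256} \approx 61.035$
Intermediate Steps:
$K{\left(Y,c \right)} = - \frac{11}{4}$ ($K{\left(Y,c \right)} = -3 + 1 \cdot \frac{1}{4} = -3 + \frac{1}{4} = - \frac{11}{4}$)
$q{\left(A,g \right)} = \frac{- \frac{11}{4} + g}{2 A}$ ($q{\left(A,g \right)} = \frac{g - \frac{11}{4}}{A + A} = \frac{- \frac{11}{4} + g}{2 A}$)
$\left(q{\left(3 - 5,-2 \right)} - 9\right)^{2} = \left(\frac{-11 + 4 \left(-2\right)}{8 \left(3 - 5\right)} - 9\right)^{2} = \left(\frac{-11 - 8}{8 \left(3 - 5\right)} - 9\right)^{2} = \left(\frac{1}{8} \frac{1}{-2} \left(-19\right) - 9\right)^{2} = \left(\frac{1}{8} \left(- \frac{1}{2}\right) \left(-19\right) - 9\right)^{2} = \left(\frac{19}{16} - 9\right)^{2} = \left(- \frac{125}{16}\right)^{2} = \frac{15625}{256}$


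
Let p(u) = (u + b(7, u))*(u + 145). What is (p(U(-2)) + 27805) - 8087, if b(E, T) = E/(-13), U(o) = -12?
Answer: 234655/13 ≈ 18050.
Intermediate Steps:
b(E, T) = -E/13 (b(E, T) = E*(-1/13) = -E/13)
p(u) = (145 + u)*(-7/13 + u) (p(u) = (u - 1/13*7)*(u + 145) = (u - 7/13)*(145 + u) = (-7/13 + u)*(145 + u) = (145 + u)*(-7/13 + u))
(p(U(-2)) + 27805) - 8087 = ((-1015/13 + (-12)**2 + (1878/13)*(-12)) + 27805) - 8087 = ((-1015/13 + 144 - 22536/13) + 27805) - 8087 = (-21679/13 + 27805) - 8087 = 339786/13 - 8087 = 234655/13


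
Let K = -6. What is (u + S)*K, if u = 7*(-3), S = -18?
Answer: 234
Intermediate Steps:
u = -21
(u + S)*K = (-21 - 18)*(-6) = -39*(-6) = 234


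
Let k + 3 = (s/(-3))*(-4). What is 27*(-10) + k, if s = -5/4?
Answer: -824/3 ≈ -274.67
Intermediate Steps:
s = -5/4 (s = -5*¼ = -5/4 ≈ -1.2500)
k = -14/3 (k = -3 - 5/4/(-3)*(-4) = -3 - 5/4*(-⅓)*(-4) = -3 + (5/12)*(-4) = -3 - 5/3 = -14/3 ≈ -4.6667)
27*(-10) + k = 27*(-10) - 14/3 = -270 - 14/3 = -824/3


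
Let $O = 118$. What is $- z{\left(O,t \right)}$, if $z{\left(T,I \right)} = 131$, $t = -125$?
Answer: $-131$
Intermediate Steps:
$- z{\left(O,t \right)} = \left(-1\right) 131 = -131$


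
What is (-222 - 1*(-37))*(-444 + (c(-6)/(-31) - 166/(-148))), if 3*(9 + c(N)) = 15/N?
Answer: 7614265/93 ≈ 81874.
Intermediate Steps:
c(N) = -9 + 5/N (c(N) = -9 + (15/N)/3 = -9 + 5/N)
(-222 - 1*(-37))*(-444 + (c(-6)/(-31) - 166/(-148))) = (-222 - 1*(-37))*(-444 + ((-9 + 5/(-6))/(-31) - 166/(-148))) = (-222 + 37)*(-444 + ((-9 + 5*(-⅙))*(-1/31) - 166*(-1/148))) = -185*(-444 + ((-9 - ⅚)*(-1/31) + 83/74)) = -185*(-444 + (-59/6*(-1/31) + 83/74)) = -185*(-444 + (59/186 + 83/74)) = -185*(-444 + 4951/3441) = -185*(-1522853/3441) = 7614265/93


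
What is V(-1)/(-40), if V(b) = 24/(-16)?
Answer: 3/80 ≈ 0.037500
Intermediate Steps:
V(b) = -3/2 (V(b) = 24*(-1/16) = -3/2)
V(-1)/(-40) = -3/2/(-40) = -3/2*(-1/40) = 3/80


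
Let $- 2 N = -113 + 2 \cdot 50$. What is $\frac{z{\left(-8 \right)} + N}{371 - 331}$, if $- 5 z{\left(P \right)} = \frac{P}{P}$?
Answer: $\frac{63}{400} \approx 0.1575$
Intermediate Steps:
$z{\left(P \right)} = - \frac{1}{5}$ ($z{\left(P \right)} = - \frac{P \frac{1}{P}}{5} = \left(- \frac{1}{5}\right) 1 = - \frac{1}{5}$)
$N = \frac{13}{2}$ ($N = - \frac{-113 + 2 \cdot 50}{2} = - \frac{-113 + 100}{2} = \left(- \frac{1}{2}\right) \left(-13\right) = \frac{13}{2} \approx 6.5$)
$\frac{z{\left(-8 \right)} + N}{371 - 331} = \frac{- \frac{1}{5} + \frac{13}{2}}{371 - 331} = \frac{63}{10 \cdot 40} = \frac{63}{10} \cdot \frac{1}{40} = \frac{63}{400}$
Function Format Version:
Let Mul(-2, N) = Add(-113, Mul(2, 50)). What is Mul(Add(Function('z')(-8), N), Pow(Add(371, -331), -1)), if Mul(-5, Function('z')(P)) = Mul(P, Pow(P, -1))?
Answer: Rational(63, 400) ≈ 0.15750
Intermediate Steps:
Function('z')(P) = Rational(-1, 5) (Function('z')(P) = Mul(Rational(-1, 5), Mul(P, Pow(P, -1))) = Mul(Rational(-1, 5), 1) = Rational(-1, 5))
N = Rational(13, 2) (N = Mul(Rational(-1, 2), Add(-113, Mul(2, 50))) = Mul(Rational(-1, 2), Add(-113, 100)) = Mul(Rational(-1, 2), -13) = Rational(13, 2) ≈ 6.5000)
Mul(Add(Function('z')(-8), N), Pow(Add(371, -331), -1)) = Mul(Add(Rational(-1, 5), Rational(13, 2)), Pow(Add(371, -331), -1)) = Mul(Rational(63, 10), Pow(40, -1)) = Mul(Rational(63, 10), Rational(1, 40)) = Rational(63, 400)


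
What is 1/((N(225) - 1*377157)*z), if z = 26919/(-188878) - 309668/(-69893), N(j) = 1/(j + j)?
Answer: -5940562524300/9607550374502461213 ≈ -6.1832e-7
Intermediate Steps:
N(j) = 1/(2*j)
z = 56608022837/13201250054 (z = 26919*(-1/188878) - 309668*(-1/69893) = -26919/188878 + 309668/69893 = 56608022837/13201250054 ≈ 4.2881)
1/((N(225) - 1*377157)*z) = 1/(((1/2)/225 - 1*377157)*(56608022837/13201250054)) = (13201250054/56608022837)/((1/2)*(1/225) - 377157) = (13201250054/56608022837)/(1/450 - 377157) = (13201250054/56608022837)/(-169720649/450) = -450/169720649*13201250054/56608022837 = -5940562524300/9607550374502461213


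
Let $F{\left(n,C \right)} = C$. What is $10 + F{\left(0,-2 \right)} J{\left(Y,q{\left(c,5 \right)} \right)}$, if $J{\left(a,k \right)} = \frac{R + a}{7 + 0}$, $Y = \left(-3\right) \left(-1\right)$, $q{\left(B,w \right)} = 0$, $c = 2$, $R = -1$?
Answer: $\frac{66}{7} \approx 9.4286$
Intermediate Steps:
$Y = 3$
$J{\left(a,k \right)} = - \frac{1}{7} + \frac{a}{7}$ ($J{\left(a,k \right)} = \frac{-1 + a}{7 + 0} = \frac{-1 + a}{7} = \left(-1 + a\right) \frac{1}{7} = - \frac{1}{7} + \frac{a}{7}$)
$10 + F{\left(0,-2 \right)} J{\left(Y,q{\left(c,5 \right)} \right)} = 10 - 2 \left(- \frac{1}{7} + \frac{1}{7} \cdot 3\right) = 10 - 2 \left(- \frac{1}{7} + \frac{3}{7}\right) = 10 - \frac{4}{7} = \frac{66}{7}$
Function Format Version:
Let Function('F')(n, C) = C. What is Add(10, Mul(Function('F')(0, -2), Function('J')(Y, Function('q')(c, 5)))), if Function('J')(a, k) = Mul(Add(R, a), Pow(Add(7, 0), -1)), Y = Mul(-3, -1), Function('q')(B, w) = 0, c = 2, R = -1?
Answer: Rational(66, 7) ≈ 9.4286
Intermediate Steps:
Y = 3
Function('J')(a, k) = Add(Rational(-1, 7), Mul(Rational(1, 7), a)) (Function('J')(a, k) = Mul(Add(-1, a), Pow(Add(7, 0), -1)) = Mul(Add(-1, a), Pow(7, -1)) = Mul(Add(-1, a), Rational(1, 7)) = Add(Rational(-1, 7), Mul(Rational(1, 7), a)))
Add(10, Mul(Function('F')(0, -2), Function('J')(Y, Function('q')(c, 5)))) = Add(10, Mul(-2, Add(Rational(-1, 7), Mul(Rational(1, 7), 3)))) = Add(10, Mul(-2, Add(Rational(-1, 7), Rational(3, 7)))) = Add(10, Mul(-2, Rational(2, 7))) = Add(10, Rational(-4, 7)) = Rational(66, 7)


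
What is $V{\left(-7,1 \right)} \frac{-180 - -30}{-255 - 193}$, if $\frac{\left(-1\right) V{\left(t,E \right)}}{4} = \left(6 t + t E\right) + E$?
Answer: $\frac{450}{7} \approx 64.286$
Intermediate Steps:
$V{\left(t,E \right)} = - 24 t - 4 E - 4 E t$ ($V{\left(t,E \right)} = - 4 \left(\left(6 t + t E\right) + E\right) = - 4 \left(\left(6 t + E t\right) + E\right) = - 4 \left(E + 6 t + E t\right) = - 24 t - 4 E - 4 E t$)
$V{\left(-7,1 \right)} \frac{-180 - -30}{-255 - 193} = \left(\left(-24\right) \left(-7\right) - 4 - 4 \left(-7\right)\right) \frac{-180 - -30}{-255 - 193} = \left(168 - 4 + 28\right) \frac{-180 + 30}{-448} = 192 \left(\left(-150\right) \left(- \frac{1}{448}\right)\right) = 192 \cdot \frac{75}{224} = \frac{450}{7}$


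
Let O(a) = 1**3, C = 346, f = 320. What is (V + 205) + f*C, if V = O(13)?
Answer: 110926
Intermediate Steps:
O(a) = 1
V = 1
(V + 205) + f*C = (1 + 205) + 320*346 = 206 + 110720 = 110926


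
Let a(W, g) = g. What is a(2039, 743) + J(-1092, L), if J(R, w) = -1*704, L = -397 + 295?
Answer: 39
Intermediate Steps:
L = -102
J(R, w) = -704
a(2039, 743) + J(-1092, L) = 743 - 704 = 39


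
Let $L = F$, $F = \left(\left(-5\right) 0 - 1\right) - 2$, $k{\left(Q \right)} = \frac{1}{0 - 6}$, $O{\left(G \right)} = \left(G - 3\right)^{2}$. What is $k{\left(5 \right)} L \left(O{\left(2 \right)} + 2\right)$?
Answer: $\frac{3}{2} \approx 1.5$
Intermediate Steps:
$O{\left(G \right)} = \left(-3 + G\right)^{2}$
$k{\left(Q \right)} = - \frac{1}{6}$ ($k{\left(Q \right)} = \frac{1}{-6} = - \frac{1}{6}$)
$F = -3$ ($F = \left(0 - 1\right) - 2 = -1 - 2 = -3$)
$L = -3$
$k{\left(5 \right)} L \left(O{\left(2 \right)} + 2\right) = - \frac{\left(-3\right) \left(\left(-3 + 2\right)^{2} + 2\right)}{6} = - \frac{\left(-3\right) \left(\left(-1\right)^{2} + 2\right)}{6} = - \frac{\left(-3\right) \left(1 + 2\right)}{6} = - \frac{\left(-3\right) 3}{6} = \left(- \frac{1}{6}\right) \left(-9\right) = \frac{3}{2}$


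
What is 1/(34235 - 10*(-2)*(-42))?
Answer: 1/33395 ≈ 2.9945e-5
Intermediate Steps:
1/(34235 - 10*(-2)*(-42)) = 1/(34235 + 20*(-42)) = 1/(34235 - 840) = 1/33395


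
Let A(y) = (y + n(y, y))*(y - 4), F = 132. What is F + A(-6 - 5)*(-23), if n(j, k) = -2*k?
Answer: 3927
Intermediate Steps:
A(y) = -y*(-4 + y) (A(y) = (y - 2*y)*(y - 4) = (-y)*(-4 + y) = -y*(-4 + y))
F + A(-6 - 5)*(-23) = 132 + ((-6 - 5)*(4 - (-6 - 5)))*(-23) = 132 - 11*(4 - 1*(-11))*(-23) = 132 - 11*(4 + 11)*(-23) = 132 - 11*15*(-23) = 132 - 165*(-23) = 132 + 3795 = 3927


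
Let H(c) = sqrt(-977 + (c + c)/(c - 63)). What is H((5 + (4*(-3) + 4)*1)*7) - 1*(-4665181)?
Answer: 4665181 + 3*I*sqrt(434)/2 ≈ 4.6652e+6 + 31.249*I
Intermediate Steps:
H(c) = sqrt(-977 + 2*c/(-63 + c)) (H(c) = sqrt(-977 + (2*c)/(-63 + c)) = sqrt(-977 + 2*c/(-63 + c)))
H((5 + (4*(-3) + 4)*1)*7) - 1*(-4665181) = sqrt(3)*sqrt((20517 - 325*(5 + (4*(-3) + 4)*1)*7)/(-63 + (5 + (4*(-3) + 4)*1)*7)) - 1*(-4665181) = sqrt(3)*sqrt((20517 - 325*(5 + (-12 + 4)*1)*7)/(-63 + (5 + (-12 + 4)*1)*7)) + 4665181 = sqrt(3)*sqrt((20517 - 325*(5 - 8*1)*7)/(-63 + (5 - 8*1)*7)) + 4665181 = sqrt(3)*sqrt((20517 - 325*(5 - 8)*7)/(-63 + (5 - 8)*7)) + 4665181 = sqrt(3)*sqrt((20517 - (-975)*7)/(-63 - 3*7)) + 4665181 = sqrt(3)*sqrt((20517 - 325*(-21))/(-63 - 21)) + 4665181 = sqrt(3)*sqrt((20517 + 6825)/(-84)) + 4665181 = sqrt(3)*sqrt(-1/84*27342) + 4665181 = sqrt(3)*sqrt(-651/2) + 4665181 = sqrt(3)*(I*sqrt(1302)/2) + 4665181 = 3*I*sqrt(434)/2 + 4665181 = 4665181 + 3*I*sqrt(434)/2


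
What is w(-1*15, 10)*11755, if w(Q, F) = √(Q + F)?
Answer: 11755*I*√5 ≈ 26285.0*I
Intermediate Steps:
w(Q, F) = √(F + Q)
w(-1*15, 10)*11755 = √(10 - 1*15)*11755 = √(10 - 15)*11755 = √(-5)*11755 = (I*√5)*11755 = 11755*I*√5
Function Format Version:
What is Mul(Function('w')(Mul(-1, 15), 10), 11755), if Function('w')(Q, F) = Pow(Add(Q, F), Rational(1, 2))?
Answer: Mul(11755, I, Pow(5, Rational(1, 2))) ≈ Mul(26285., I)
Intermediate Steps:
Function('w')(Q, F) = Pow(Add(F, Q), Rational(1, 2))
Mul(Function('w')(Mul(-1, 15), 10), 11755) = Mul(Pow(Add(10, Mul(-1, 15)), Rational(1, 2)), 11755) = Mul(Pow(Add(10, -15), Rational(1, 2)), 11755) = Mul(Pow(-5, Rational(1, 2)), 11755) = Mul(Mul(I, Pow(5, Rational(1, 2))), 11755) = Mul(11755, I, Pow(5, Rational(1, 2)))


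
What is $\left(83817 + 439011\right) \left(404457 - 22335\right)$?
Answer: $199784081016$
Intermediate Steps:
$\left(83817 + 439011\right) \left(404457 - 22335\right) = 522828 \cdot 382122 = 199784081016$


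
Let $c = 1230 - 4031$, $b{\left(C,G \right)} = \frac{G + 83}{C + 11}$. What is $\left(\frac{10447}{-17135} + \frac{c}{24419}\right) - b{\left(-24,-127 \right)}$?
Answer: $- \frac{22350766424}{5439454345} \approx -4.109$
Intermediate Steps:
$b{\left(C,G \right)} = \frac{83 + G}{11 + C}$
$c = -2801$ ($c = 1230 - 4031 = -2801$)
$\left(\frac{10447}{-17135} + \frac{c}{24419}\right) - b{\left(-24,-127 \right)} = \left(\frac{10447}{-17135} - \frac{2801}{24419}\right) - \frac{83 - 127}{11 - 24} = \left(10447 \left(- \frac{1}{17135}\right) - \frac{2801}{24419}\right) - \frac{1}{-13} \left(-44\right) = \left(- \frac{10447}{17135} - \frac{2801}{24419}\right) - \left(- \frac{1}{13}\right) \left(-44\right) = - \frac{303100428}{418419565} - \frac{44}{13} = - \frac{22350766424}{5439454345}$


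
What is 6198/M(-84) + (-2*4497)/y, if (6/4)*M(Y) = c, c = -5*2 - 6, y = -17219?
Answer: -159941139/275504 ≈ -580.54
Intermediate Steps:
c = -16 (c = -10 - 6 = -16)
M(Y) = -32/3 (M(Y) = (⅔)*(-16) = -32/3)
6198/M(-84) + (-2*4497)/y = 6198/(-32/3) - 2*4497/(-17219) = 6198*(-3/32) - 8994*(-1/17219) = -9297/16 + 8994/17219 = -159941139/275504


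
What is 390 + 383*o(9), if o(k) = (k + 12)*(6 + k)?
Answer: 121035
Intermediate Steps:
o(k) = (6 + k)*(12 + k) (o(k) = (12 + k)*(6 + k) = (6 + k)*(12 + k))
390 + 383*o(9) = 390 + 383*(72 + 9² + 18*9) = 390 + 383*(72 + 81 + 162) = 390 + 383*315 = 390 + 120645 = 121035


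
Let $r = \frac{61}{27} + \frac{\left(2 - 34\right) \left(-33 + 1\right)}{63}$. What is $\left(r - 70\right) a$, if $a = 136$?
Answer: $- \frac{1323416}{189} \approx -7002.2$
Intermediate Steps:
$r = \frac{3499}{189}$ ($r = 61 \cdot \frac{1}{27} + \left(-32\right) \left(-32\right) \frac{1}{63} = \frac{61}{27} + 1024 \cdot \frac{1}{63} = \frac{61}{27} + \frac{1024}{63} = \frac{3499}{189} \approx 18.513$)
$\left(r - 70\right) a = \left(\frac{3499}{189} - 70\right) 136 = \left(- \frac{9731}{189}\right) 136 = - \frac{1323416}{189}$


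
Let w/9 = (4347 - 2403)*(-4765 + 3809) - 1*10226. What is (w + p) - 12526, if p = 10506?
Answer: -16820230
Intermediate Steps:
w = -16818210 (w = 9*((4347 - 2403)*(-4765 + 3809) - 1*10226) = 9*(1944*(-956) - 10226) = 9*(-1858464 - 10226) = 9*(-1868690) = -16818210)
(w + p) - 12526 = (-16818210 + 10506) - 12526 = -16807704 - 12526 = -16820230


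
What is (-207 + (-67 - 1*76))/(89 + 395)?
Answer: -175/242 ≈ -0.72314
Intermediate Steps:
(-207 + (-67 - 1*76))/(89 + 395) = (-207 + (-67 - 76))/484 = (-207 - 143)*(1/484) = -350*1/484 = -175/242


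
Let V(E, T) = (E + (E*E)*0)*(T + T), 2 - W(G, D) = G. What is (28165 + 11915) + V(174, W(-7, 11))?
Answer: 43212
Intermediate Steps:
W(G, D) = 2 - G
V(E, T) = 2*E*T (V(E, T) = (E + E²*0)*(2*T) = (E + 0)*(2*T) = E*(2*T) = 2*E*T)
(28165 + 11915) + V(174, W(-7, 11)) = (28165 + 11915) + 2*174*(2 - 1*(-7)) = 40080 + 2*174*(2 + 7) = 40080 + 2*174*9 = 40080 + 3132 = 43212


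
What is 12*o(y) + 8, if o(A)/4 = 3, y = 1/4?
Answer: 152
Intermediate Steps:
y = ¼ ≈ 0.25000
o(A) = 12 (o(A) = 4*3 = 12)
12*o(y) + 8 = 12*12 + 8 = 144 + 8 = 152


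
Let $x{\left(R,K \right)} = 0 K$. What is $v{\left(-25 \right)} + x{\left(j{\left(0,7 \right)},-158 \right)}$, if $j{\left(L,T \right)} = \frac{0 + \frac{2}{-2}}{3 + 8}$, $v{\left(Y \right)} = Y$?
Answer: $-25$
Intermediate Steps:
$j{\left(L,T \right)} = - \frac{1}{11}$ ($j{\left(L,T \right)} = \frac{0 + 2 \left(- \frac{1}{2}\right)}{11} = \left(0 - 1\right) \frac{1}{11} = \left(-1\right) \frac{1}{11} = - \frac{1}{11}$)
$x{\left(R,K \right)} = 0$
$v{\left(-25 \right)} + x{\left(j{\left(0,7 \right)},-158 \right)} = -25 + 0 = -25$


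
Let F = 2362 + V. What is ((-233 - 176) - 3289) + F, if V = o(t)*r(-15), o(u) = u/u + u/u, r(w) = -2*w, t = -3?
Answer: -1276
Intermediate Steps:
o(u) = 2 (o(u) = 1 + 1 = 2)
V = 60 (V = 2*(-2*(-15)) = 2*30 = 60)
F = 2422 (F = 2362 + 60 = 2422)
((-233 - 176) - 3289) + F = ((-233 - 176) - 3289) + 2422 = (-409 - 3289) + 2422 = -3698 + 2422 = -1276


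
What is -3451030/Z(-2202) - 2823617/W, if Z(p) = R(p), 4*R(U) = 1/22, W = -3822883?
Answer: -1160973782091503/3822883 ≈ -3.0369e+8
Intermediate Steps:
R(U) = 1/88 (R(U) = (¼)/22 = (¼)*(1/22) = 1/88)
Z(p) = 1/88
-3451030/Z(-2202) - 2823617/W = -3451030/1/88 - 2823617/(-3822883) = -3451030*88 - 2823617*(-1/3822883) = -303690640 + 2823617/3822883 = -1160973782091503/3822883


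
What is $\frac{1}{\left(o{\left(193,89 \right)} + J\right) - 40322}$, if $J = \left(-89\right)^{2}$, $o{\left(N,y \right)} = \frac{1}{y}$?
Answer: $- \frac{89}{2883688} \approx -3.0863 \cdot 10^{-5}$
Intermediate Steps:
$J = 7921$
$\frac{1}{\left(o{\left(193,89 \right)} + J\right) - 40322} = \frac{1}{\left(\frac{1}{89} + 7921\right) - 40322} = \frac{1}{\frac{704970}{89} - 40322} = \frac{1}{- \frac{2883688}{89}} = - \frac{89}{2883688}$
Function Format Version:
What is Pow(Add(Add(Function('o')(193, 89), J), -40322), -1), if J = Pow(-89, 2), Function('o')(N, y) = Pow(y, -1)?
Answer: Rational(-89, 2883688) ≈ -3.0863e-5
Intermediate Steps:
J = 7921
Pow(Add(Add(Function('o')(193, 89), J), -40322), -1) = Pow(Add(Add(Pow(89, -1), 7921), -40322), -1) = Pow(Add(Add(Rational(1, 89), 7921), -40322), -1) = Pow(Add(Rational(704970, 89), -40322), -1) = Pow(Rational(-2883688, 89), -1) = Rational(-89, 2883688)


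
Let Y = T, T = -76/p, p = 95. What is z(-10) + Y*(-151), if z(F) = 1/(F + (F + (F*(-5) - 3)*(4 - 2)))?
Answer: 44701/370 ≈ 120.81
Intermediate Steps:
T = -4/5 (T = -76/95 = -76*1/95 = -4/5 ≈ -0.80000)
Y = -4/5 ≈ -0.80000
z(F) = 1/(-6 - 8*F) (z(F) = 1/(F + (F + (-5*F - 3)*2)) = 1/(F + (F + (-3 - 5*F)*2)) = 1/(F + (F + (-6 - 10*F))) = 1/(F + (-6 - 9*F)) = 1/(-6 - 8*F))
z(-10) + Y*(-151) = -1/(6 + 8*(-10)) - 4/5*(-151) = -1/(6 - 80) + 604/5 = -1/(-74) + 604/5 = -1*(-1/74) + 604/5 = 1/74 + 604/5 = 44701/370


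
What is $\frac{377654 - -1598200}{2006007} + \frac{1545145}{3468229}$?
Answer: $\frac{3317428609527}{2319097217201} \approx 1.4305$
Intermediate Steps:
$\frac{377654 - -1598200}{2006007} + \frac{1545145}{3468229} = \left(377654 + 1598200\right) \frac{1}{2006007} + 1545145 \cdot \frac{1}{3468229} = 1975854 \cdot \frac{1}{2006007} + \frac{1545145}{3468229} = \frac{658618}{668669} + \frac{1545145}{3468229} = \frac{3317428609527}{2319097217201}$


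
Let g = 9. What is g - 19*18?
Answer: -333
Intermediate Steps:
g - 19*18 = 9 - 19*18 = 9 - 342 = -333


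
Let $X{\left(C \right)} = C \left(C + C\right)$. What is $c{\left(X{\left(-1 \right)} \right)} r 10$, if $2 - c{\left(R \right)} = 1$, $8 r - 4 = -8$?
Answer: $-5$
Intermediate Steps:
$X{\left(C \right)} = 2 C^{2}$ ($X{\left(C \right)} = C 2 C = 2 C^{2}$)
$r = - \frac{1}{2}$ ($r = \frac{1}{2} + \frac{1}{8} \left(-8\right) = \frac{1}{2} - 1 = - \frac{1}{2} \approx -0.5$)
$c{\left(R \right)} = 1$ ($c{\left(R \right)} = 2 - 1 = 1$)
$c{\left(X{\left(-1 \right)} \right)} r 10 = 1 \left(- \frac{1}{2}\right) 10 = \left(- \frac{1}{2}\right) 10 = -5$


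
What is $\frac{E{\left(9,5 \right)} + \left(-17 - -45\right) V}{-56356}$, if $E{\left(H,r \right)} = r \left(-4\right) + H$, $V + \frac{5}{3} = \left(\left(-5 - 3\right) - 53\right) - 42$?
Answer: $\frac{8825}{169068} \approx 0.052198$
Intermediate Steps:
$V = - \frac{314}{3}$ ($V = - \frac{5}{3} - 103 = - \frac{314}{3} \approx -104.67$)
$E{\left(H,r \right)} = H - 4 r$ ($E{\left(H,r \right)} = - 4 r + H = H - 4 r$)
$\frac{E{\left(9,5 \right)} + \left(-17 - -45\right) V}{-56356} = \frac{\left(9 - 20\right) + \left(-17 - -45\right) \left(- \frac{314}{3}\right)}{-56356} = \left(\left(9 - 20\right) + \left(-17 + 45\right) \left(- \frac{314}{3}\right)\right) \left(- \frac{1}{56356}\right) = \left(-11 + 28 \left(- \frac{314}{3}\right)\right) \left(- \frac{1}{56356}\right) = \left(-11 - \frac{8792}{3}\right) \left(- \frac{1}{56356}\right) = \left(- \frac{8825}{3}\right) \left(- \frac{1}{56356}\right) = \frac{8825}{169068}$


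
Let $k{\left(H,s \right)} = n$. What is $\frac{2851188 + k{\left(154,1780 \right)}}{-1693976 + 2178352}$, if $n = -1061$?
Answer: $\frac{2850127}{484376} \approx 5.8841$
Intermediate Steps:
$k{\left(H,s \right)} = -1061$
$\frac{2851188 + k{\left(154,1780 \right)}}{-1693976 + 2178352} = \frac{2851188 - 1061}{-1693976 + 2178352} = \frac{2850127}{484376}$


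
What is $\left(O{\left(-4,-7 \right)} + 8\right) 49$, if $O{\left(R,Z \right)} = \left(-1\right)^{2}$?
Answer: $441$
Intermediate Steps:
$O{\left(R,Z \right)} = 1$
$\left(O{\left(-4,-7 \right)} + 8\right) 49 = \left(1 + 8\right) 49 = 9 \cdot 49 = 441$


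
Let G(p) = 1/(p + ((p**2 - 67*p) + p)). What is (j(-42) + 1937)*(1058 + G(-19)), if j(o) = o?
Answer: 3199838255/1596 ≈ 2.0049e+6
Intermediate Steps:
G(p) = 1/(p**2 - 65*p) (G(p) = 1/(p + (p**2 - 66*p)) = 1/(p**2 - 65*p))
(j(-42) + 1937)*(1058 + G(-19)) = (-42 + 1937)*(1058 + 1/((-19)*(-65 - 19))) = 1895*(1058 - 1/19/(-84)) = 1895*(1058 - 1/19*(-1/84)) = 1895*(1058 + 1/1596) = 1895*(1688569/1596) = 3199838255/1596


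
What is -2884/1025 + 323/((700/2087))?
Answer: 27557389/28700 ≈ 960.19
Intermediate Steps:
-2884/1025 + 323/((700/2087)) = -2884*1/1025 + 323/((700*(1/2087))) = -2884/1025 + 323/(700/2087) = -2884/1025 + 323*(2087/700) = -2884/1025 + 674101/700 = 27557389/28700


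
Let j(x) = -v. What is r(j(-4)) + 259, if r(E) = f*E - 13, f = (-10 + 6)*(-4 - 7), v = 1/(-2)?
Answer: 268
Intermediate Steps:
v = -½ (v = 1*(-½) = -½ ≈ -0.50000)
j(x) = ½ (j(x) = -1*(-½) = ½)
f = 44 (f = -4*(-11) = 44)
r(E) = -13 + 44*E (r(E) = 44*E - 13 = -13 + 44*E)
r(j(-4)) + 259 = (-13 + 44*(½)) + 259 = (-13 + 22) + 259 = 9 + 259 = 268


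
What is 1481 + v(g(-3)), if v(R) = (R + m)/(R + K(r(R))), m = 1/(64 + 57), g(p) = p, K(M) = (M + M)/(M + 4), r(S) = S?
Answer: 1613171/1089 ≈ 1481.3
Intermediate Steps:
K(M) = 2*M/(4 + M) (K(M) = (2*M)/(4 + M) = 2*M/(4 + M))
m = 1/121 ≈ 0.0082645
v(R) = (1/121 + R)/(R + 2*R/(4 + R)) (v(R) = (R + 1/121)/(R + 2*R/(4 + R)) = (1/121 + R)/(R + 2*R/(4 + R)))
1481 + v(g(-3)) = 1481 + (1/121)*(1 + 121*(-3))*(4 - 3)/(-3*(6 - 3)) = 1481 + (1/121)*(-1/3)*(1 - 363)*1/3 = 1481 + (1/121)*(-1/3)*(1/3)*(-362)*1 = 1481 + 362/1089 = 1613171/1089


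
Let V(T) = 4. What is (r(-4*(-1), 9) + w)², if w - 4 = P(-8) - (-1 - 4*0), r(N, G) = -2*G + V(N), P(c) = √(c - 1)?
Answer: 72 - 54*I ≈ 72.0 - 54.0*I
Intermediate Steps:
P(c) = √(-1 + c)
r(N, G) = 4 - 2*G (r(N, G) = -2*G + 4 = 4 - 2*G)
w = 5 + 3*I (w = 4 + (√(-1 - 8) - (-1 - 4*0)) = 4 + (√(-9) - (-1 + 0)) = 4 + (3*I - 1*(-1)) = 4 + (3*I + 1) = 4 + (1 + 3*I) = 5 + 3*I ≈ 5.0 + 3.0*I)
(r(-4*(-1), 9) + w)² = ((4 - 2*9) + (5 + 3*I))² = ((4 - 18) + (5 + 3*I))² = (-14 + (5 + 3*I))² = (-9 + 3*I)²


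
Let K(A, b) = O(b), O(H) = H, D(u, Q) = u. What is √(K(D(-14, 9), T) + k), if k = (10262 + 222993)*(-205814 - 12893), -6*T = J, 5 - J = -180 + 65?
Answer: I*√51014501305 ≈ 2.2586e+5*I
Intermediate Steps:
J = 120 (J = 5 - (-180 + 65) = 5 - 1*(-115) = 5 + 115 = 120)
T = -20 (T = -⅙*120 = -20)
K(A, b) = b
k = -51014501285 (k = 233255*(-218707) = -51014501285)
√(K(D(-14, 9), T) + k) = √(-20 - 51014501285) = √(-51014501305) = I*√51014501305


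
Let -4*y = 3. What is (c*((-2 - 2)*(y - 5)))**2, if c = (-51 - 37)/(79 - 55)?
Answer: 64009/9 ≈ 7112.1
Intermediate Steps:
y = -3/4 (y = -1/4*3 = -3/4 ≈ -0.75000)
c = -11/3 (c = -88/24 = -88*1/24 = -11/3 ≈ -3.6667)
(c*((-2 - 2)*(y - 5)))**2 = (-11*(-2 - 2)*(-3/4 - 5)/3)**2 = (-(-44)*(-23)/(3*4))**2 = (-11/3*23)**2 = (-253/3)**2 = 64009/9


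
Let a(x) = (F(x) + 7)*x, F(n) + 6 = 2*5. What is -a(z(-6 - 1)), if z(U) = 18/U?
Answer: 198/7 ≈ 28.286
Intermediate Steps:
F(n) = 4 (F(n) = -6 + 2*5 = -6 + 10 = 4)
a(x) = 11*x (a(x) = (4 + 7)*x = 11*x)
-a(z(-6 - 1)) = -11*18/(-6 - 1) = -11*18/(-7) = -11*18*(-⅐) = -11*(-18)/7 = -1*(-198/7) = 198/7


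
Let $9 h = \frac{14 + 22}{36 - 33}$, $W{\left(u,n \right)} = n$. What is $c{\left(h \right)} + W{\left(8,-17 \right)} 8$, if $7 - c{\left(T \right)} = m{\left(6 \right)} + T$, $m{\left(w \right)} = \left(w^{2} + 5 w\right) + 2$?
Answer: $- \frac{595}{3} \approx -198.33$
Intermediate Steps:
$h = \frac{4}{3}$ ($h = \frac{\left(14 + 22\right) \frac{1}{36 - 33}}{9} = \frac{36 \cdot \frac{1}{3}}{9} = \frac{1}{9} \cdot 12 = \frac{4}{3} \approx 1.3333$)
$m{\left(w \right)} = 2 + w^{2} + 5 w$
$c{\left(T \right)} = -61 - T$ ($c{\left(T \right)} = 7 - \left(\left(2 + 6^{2} + 5 \cdot 6\right) + T\right) = 7 - \left(\left(2 + 36 + 30\right) + T\right) = 7 - \left(68 + T\right) = -61 - T$)
$c{\left(h \right)} + W{\left(8,-17 \right)} 8 = \left(-61 - \frac{4}{3}\right) - 136 = - \frac{187}{3} - 136 = - \frac{595}{3}$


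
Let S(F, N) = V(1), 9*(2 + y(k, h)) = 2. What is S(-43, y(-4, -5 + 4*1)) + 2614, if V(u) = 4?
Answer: 2618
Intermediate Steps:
y(k, h) = -16/9 (y(k, h) = -2 + (⅑)*2 = -2 + 2/9 = -16/9)
S(F, N) = 4
S(-43, y(-4, -5 + 4*1)) + 2614 = 4 + 2614 = 2618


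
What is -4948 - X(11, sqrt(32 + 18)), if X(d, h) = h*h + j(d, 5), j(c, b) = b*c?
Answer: -5053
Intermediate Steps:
X(d, h) = h**2 + 5*d (X(d, h) = h*h + 5*d = h**2 + 5*d)
-4948 - X(11, sqrt(32 + 18)) = -4948 - ((sqrt(32 + 18))**2 + 5*11) = -4948 - ((sqrt(50))**2 + 55) = -4948 - ((5*sqrt(2))**2 + 55) = -4948 - (50 + 55) = -4948 - 1*105 = -4948 - 105 = -5053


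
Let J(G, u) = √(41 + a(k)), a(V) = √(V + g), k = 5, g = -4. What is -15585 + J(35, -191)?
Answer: -15585 + √42 ≈ -15579.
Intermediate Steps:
a(V) = √(-4 + V) (a(V) = √(V - 4) = √(-4 + V))
J(G, u) = √42 (J(G, u) = √(41 + √(-4 + 5)) = √(41 + √1) = √(41 + 1) = √42)
-15585 + J(35, -191) = -15585 + √42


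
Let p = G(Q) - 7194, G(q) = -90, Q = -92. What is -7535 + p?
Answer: -14819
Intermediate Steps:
p = -7284 (p = -90 - 7194 = -7284)
-7535 + p = -7535 - 7284 = -14819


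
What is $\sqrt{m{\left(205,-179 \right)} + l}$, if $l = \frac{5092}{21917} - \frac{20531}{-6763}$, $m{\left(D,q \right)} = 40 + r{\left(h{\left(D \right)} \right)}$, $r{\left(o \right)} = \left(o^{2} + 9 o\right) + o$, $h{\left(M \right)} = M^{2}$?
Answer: $\frac{4 \sqrt{2425715101550474767106878}}{148224671} \approx 42030.0$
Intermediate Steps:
$r{\left(o \right)} = o^{2} + 10 o$
$m{\left(D,q \right)} = 40 + D^{2} \left(10 + D^{2}\right)$
$l = \frac{484415123}{148224671}$ ($l = 5092 \cdot \frac{1}{21917} - - \frac{20531}{6763} = \frac{5092}{21917} + \frac{20531}{6763} = \frac{484415123}{148224671} \approx 3.2681$)
$\sqrt{m{\left(205,-179 \right)} + l} = \sqrt{\left(40 + 205^{2} \left(10 + 205^{2}\right)\right) + \frac{484415123}{148224671}} = \sqrt{\left(40 + 42025 \left(10 + 42025\right)\right) + \frac{484415123}{148224671}} = \sqrt{\left(40 + 42025 \cdot 42035\right) + \frac{484415123}{148224671}} = \sqrt{\left(40 + 1766520875\right) + \frac{484415123}{148224671}} = \sqrt{1766520915 + \frac{484415123}{148224671}} = \sqrt{\frac{261841981924909088}{148224671}} = \frac{4 \sqrt{2425715101550474767106878}}{148224671}$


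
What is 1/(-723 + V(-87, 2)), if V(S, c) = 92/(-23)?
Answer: -1/727 ≈ -0.0013755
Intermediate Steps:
V(S, c) = -4 (V(S, c) = 92*(-1/23) = -4)
1/(-723 + V(-87, 2)) = 1/(-723 - 4) = 1/(-727) = -1/727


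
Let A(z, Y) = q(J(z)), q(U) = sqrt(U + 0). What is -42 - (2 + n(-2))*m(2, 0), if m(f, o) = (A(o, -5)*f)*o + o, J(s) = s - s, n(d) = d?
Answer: -42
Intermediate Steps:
J(s) = 0
q(U) = sqrt(U)
A(z, Y) = 0 (A(z, Y) = sqrt(0) = 0)
m(f, o) = o (m(f, o) = (0*f)*o + o = 0*o + o = 0 + o = o)
-42 - (2 + n(-2))*m(2, 0) = -42 - (2 - 2)*0 = -42 - 0*0 = -42 - 1*0 = -42 + 0 = -42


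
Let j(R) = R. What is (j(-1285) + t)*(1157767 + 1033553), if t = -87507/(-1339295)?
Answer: -754211396117952/267859 ≈ -2.8157e+9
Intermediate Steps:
t = 87507/1339295 (t = -87507*(-1/1339295) = 87507/1339295 ≈ 0.065338)
(j(-1285) + t)*(1157767 + 1033553) = (-1285 + 87507/1339295)*(1157767 + 1033553) = -1720906568/1339295*2191320 = -754211396117952/267859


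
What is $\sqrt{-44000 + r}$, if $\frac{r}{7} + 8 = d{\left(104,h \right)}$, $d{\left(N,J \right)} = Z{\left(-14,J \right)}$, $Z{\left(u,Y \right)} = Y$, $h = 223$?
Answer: $i \sqrt{42495} \approx 206.14 i$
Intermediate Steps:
$d{\left(N,J \right)} = J$
$r = 1505$ ($r = -56 + 7 \cdot 223 = -56 + 1561 = 1505$)
$\sqrt{-44000 + r} = \sqrt{-44000 + 1505} = \sqrt{-42495} = i \sqrt{42495}$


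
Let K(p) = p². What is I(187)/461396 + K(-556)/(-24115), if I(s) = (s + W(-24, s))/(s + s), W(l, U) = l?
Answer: -315651802671/24623284840 ≈ -12.819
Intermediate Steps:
I(s) = (-24 + s)/(2*s) (I(s) = (s - 24)/(s + s) = (-24 + s)/((2*s)) = (-24 + s)*(1/(2*s)) = (-24 + s)/(2*s))
I(187)/461396 + K(-556)/(-24115) = ((½)*(-24 + 187)/187)/461396 + (-556)²/(-24115) = ((½)*(1/187)*163)*(1/461396) + 309136*(-1/24115) = (163/374)*(1/461396) - 309136/24115 = 163/172562104 - 309136/24115 = -315651802671/24623284840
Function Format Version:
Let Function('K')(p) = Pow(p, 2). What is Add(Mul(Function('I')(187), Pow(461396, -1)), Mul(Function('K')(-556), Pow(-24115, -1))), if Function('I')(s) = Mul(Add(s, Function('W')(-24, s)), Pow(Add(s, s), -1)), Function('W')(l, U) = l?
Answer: Rational(-315651802671, 24623284840) ≈ -12.819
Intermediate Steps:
Function('I')(s) = Mul(Rational(1, 2), Pow(s, -1), Add(-24, s)) (Function('I')(s) = Mul(Add(s, -24), Pow(Add(s, s), -1)) = Mul(Add(-24, s), Pow(Mul(2, s), -1)) = Mul(Add(-24, s), Mul(Rational(1, 2), Pow(s, -1))) = Mul(Rational(1, 2), Pow(s, -1), Add(-24, s)))
Add(Mul(Function('I')(187), Pow(461396, -1)), Mul(Function('K')(-556), Pow(-24115, -1))) = Add(Mul(Mul(Rational(1, 2), Pow(187, -1), Add(-24, 187)), Pow(461396, -1)), Mul(Pow(-556, 2), Pow(-24115, -1))) = Add(Mul(Mul(Rational(1, 2), Rational(1, 187), 163), Rational(1, 461396)), Mul(309136, Rational(-1, 24115))) = Add(Mul(Rational(163, 374), Rational(1, 461396)), Rational(-309136, 24115)) = Add(Rational(163, 172562104), Rational(-309136, 24115)) = Rational(-315651802671, 24623284840)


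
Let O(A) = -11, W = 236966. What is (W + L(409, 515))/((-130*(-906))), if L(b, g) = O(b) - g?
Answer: 11822/5889 ≈ 2.0075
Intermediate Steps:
L(b, g) = -11 - g
(W + L(409, 515))/((-130*(-906))) = (236966 + (-11 - 1*515))/((-130*(-906))) = (236966 + (-11 - 515))/117780 = (236966 - 526)*(1/117780) = 236440*(1/117780) = 11822/5889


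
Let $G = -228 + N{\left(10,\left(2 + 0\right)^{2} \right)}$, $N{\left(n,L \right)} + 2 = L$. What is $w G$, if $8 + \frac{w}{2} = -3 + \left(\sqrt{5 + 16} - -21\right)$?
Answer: $-4520 - 452 \sqrt{21} \approx -6591.3$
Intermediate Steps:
$N{\left(n,L \right)} = -2 + L$
$G = -226$ ($G = -228 - \left(2 - \left(2 + 0\right)^{2}\right) = -228 - \left(2 - 2^{2}\right) = -228 + \left(-2 + 4\right) = -228 + 2 = -226$)
$w = 20 + 2 \sqrt{21}$ ($w = -16 + 2 \left(-3 + \left(\sqrt{5 + 16} - -21\right)\right) = -16 + 2 \left(-3 + \left(\sqrt{21} + 21\right)\right) = -16 + 2 \left(-3 + \left(21 + \sqrt{21}\right)\right) = -16 + 2 \left(18 + \sqrt{21}\right) = -16 + \left(36 + 2 \sqrt{21}\right) = 20 + 2 \sqrt{21} \approx 29.165$)
$w G = \left(20 + 2 \sqrt{21}\right) \left(-226\right) = -4520 - 452 \sqrt{21}$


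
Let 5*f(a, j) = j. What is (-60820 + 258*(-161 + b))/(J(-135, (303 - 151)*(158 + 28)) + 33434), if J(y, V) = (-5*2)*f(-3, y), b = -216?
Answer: -79043/16852 ≈ -4.6904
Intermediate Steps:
f(a, j) = j/5
J(y, V) = -2*y (J(y, V) = (-5*2)*(y/5) = -2*y)
(-60820 + 258*(-161 + b))/(J(-135, (303 - 151)*(158 + 28)) + 33434) = (-60820 + 258*(-161 - 216))/(-2*(-135) + 33434) = (-60820 + 258*(-377))/(270 + 33434) = (-60820 - 97266)/33704 = -158086*1/33704 = -79043/16852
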